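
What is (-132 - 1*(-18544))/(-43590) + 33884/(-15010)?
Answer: -87668384/32714295 ≈ -2.6798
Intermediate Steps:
(-132 - 1*(-18544))/(-43590) + 33884/(-15010) = (-132 + 18544)*(-1/43590) + 33884*(-1/15010) = 18412*(-1/43590) - 16942/7505 = -9206/21795 - 16942/7505 = -87668384/32714295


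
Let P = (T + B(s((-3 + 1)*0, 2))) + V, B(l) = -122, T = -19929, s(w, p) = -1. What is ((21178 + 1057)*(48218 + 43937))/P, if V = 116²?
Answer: -409813285/1319 ≈ -3.1070e+5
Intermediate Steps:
V = 13456
P = -6595 (P = (-19929 - 122) + 13456 = -20051 + 13456 = -6595)
((21178 + 1057)*(48218 + 43937))/P = ((21178 + 1057)*(48218 + 43937))/(-6595) = (22235*92155)*(-1/6595) = 2049066425*(-1/6595) = -409813285/1319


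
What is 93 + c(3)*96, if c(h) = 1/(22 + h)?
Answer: 2421/25 ≈ 96.840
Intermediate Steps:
93 + c(3)*96 = 93 + 96/(22 + 3) = 93 + 96/25 = 2421/25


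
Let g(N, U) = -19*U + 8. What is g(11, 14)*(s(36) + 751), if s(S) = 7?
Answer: -195564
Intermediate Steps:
g(N, U) = 8 - 19*U
g(11, 14)*(s(36) + 751) = (8 - 19*14)*(7 + 751) = (8 - 266)*758 = -258*758 = -195564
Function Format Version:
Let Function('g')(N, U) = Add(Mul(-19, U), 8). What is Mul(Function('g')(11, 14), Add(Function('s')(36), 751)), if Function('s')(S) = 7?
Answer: -195564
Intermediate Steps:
Function('g')(N, U) = Add(8, Mul(-19, U))
Mul(Function('g')(11, 14), Add(Function('s')(36), 751)) = Mul(Add(8, Mul(-19, 14)), Add(7, 751)) = Mul(Add(8, -266), 758) = Mul(-258, 758) = -195564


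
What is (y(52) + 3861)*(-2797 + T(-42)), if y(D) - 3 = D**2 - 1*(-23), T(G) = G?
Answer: -18711849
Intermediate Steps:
y(D) = 26 + D**2 (y(D) = 3 + (D**2 - 1*(-23)) = 3 + (D**2 + 23) = 3 + (23 + D**2) = 26 + D**2)
(y(52) + 3861)*(-2797 + T(-42)) = ((26 + 52**2) + 3861)*(-2797 - 42) = ((26 + 2704) + 3861)*(-2839) = (2730 + 3861)*(-2839) = 6591*(-2839) = -18711849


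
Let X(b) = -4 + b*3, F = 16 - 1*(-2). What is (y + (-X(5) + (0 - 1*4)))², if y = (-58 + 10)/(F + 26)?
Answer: 31329/121 ≈ 258.92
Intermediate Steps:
F = 18 (F = 16 + 2 = 18)
X(b) = -4 + 3*b
y = -12/11 (y = (-58 + 10)/(18 + 26) = -48/44 = -48*1/44 = -12/11 ≈ -1.0909)
(y + (-X(5) + (0 - 1*4)))² = (-12/11 + (-(-4 + 3*5) + (0 - 1*4)))² = (-12/11 + (-(-4 + 15) + (0 - 4)))² = (-12/11 + (-1*11 - 4))² = (-12/11 + (-11 - 4))² = (-12/11 - 15)² = (-177/11)² = 31329/121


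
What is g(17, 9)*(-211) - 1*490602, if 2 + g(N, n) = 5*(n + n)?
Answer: -509170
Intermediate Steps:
g(N, n) = -2 + 10*n (g(N, n) = -2 + 5*(n + n) = -2 + 5*(2*n) = -2 + 10*n)
g(17, 9)*(-211) - 1*490602 = (-2 + 10*9)*(-211) - 1*490602 = (-2 + 90)*(-211) - 490602 = 88*(-211) - 490602 = -18568 - 490602 = -509170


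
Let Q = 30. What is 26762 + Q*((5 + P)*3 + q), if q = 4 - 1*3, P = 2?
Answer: 27422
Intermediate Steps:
q = 1 (q = 4 - 3 = 1)
26762 + Q*((5 + P)*3 + q) = 26762 + 30*((5 + 2)*3 + 1) = 26762 + 30*(7*3 + 1) = 26762 + 30*(21 + 1) = 26762 + 30*22 = 26762 + 660 = 27422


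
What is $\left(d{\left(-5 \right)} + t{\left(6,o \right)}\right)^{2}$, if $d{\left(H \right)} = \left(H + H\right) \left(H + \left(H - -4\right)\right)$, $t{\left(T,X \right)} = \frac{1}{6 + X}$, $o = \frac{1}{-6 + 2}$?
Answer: $\frac{1915456}{529} \approx 3620.9$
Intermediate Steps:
$o = - \frac{1}{4}$ ($o = \frac{1}{-4} = - \frac{1}{4} \approx -0.25$)
$d{\left(H \right)} = 2 H \left(4 + 2 H\right)$ ($d{\left(H \right)} = 2 H \left(H + \left(H + 4\right)\right) = 2 H \left(H + \left(4 + H\right)\right) = 2 H \left(4 + 2 H\right)$)
$\left(d{\left(-5 \right)} + t{\left(6,o \right)}\right)^{2} = \left(4 \left(-5\right) \left(2 - 5\right) + \frac{1}{6 - \frac{1}{4}}\right)^{2} = \left(4 \left(-5\right) \left(-3\right) + \frac{1}{\frac{23}{4}}\right)^{2} = \left(60 + \frac{4}{23}\right)^{2} = \left(\frac{1384}{23}\right)^{2} = \frac{1915456}{529}$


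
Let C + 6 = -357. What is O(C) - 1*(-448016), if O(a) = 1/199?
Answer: 89155185/199 ≈ 4.4802e+5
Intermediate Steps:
C = -363 (C = -6 - 357 = -363)
O(a) = 1/199
O(C) - 1*(-448016) = 1/199 - 1*(-448016) = 1/199 + 448016 = 89155185/199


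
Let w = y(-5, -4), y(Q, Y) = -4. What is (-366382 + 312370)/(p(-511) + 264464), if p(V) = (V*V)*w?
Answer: 13503/195005 ≈ 0.069244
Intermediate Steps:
w = -4
p(V) = -4*V² (p(V) = (V*V)*(-4) = V²*(-4) = -4*V²)
(-366382 + 312370)/(p(-511) + 264464) = (-366382 + 312370)/(-4*(-511)² + 264464) = -54012/(-4*261121 + 264464) = -54012/(-1044484 + 264464) = -54012/(-780020) = -54012*(-1/780020) = 13503/195005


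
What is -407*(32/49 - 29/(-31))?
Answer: -982091/1519 ≈ -646.54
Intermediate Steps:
-407*(32/49 - 29/(-31)) = -407*(32*(1/49) - 29*(-1/31)) = -407*(32/49 + 29/31) = -407*2413/1519 = -982091/1519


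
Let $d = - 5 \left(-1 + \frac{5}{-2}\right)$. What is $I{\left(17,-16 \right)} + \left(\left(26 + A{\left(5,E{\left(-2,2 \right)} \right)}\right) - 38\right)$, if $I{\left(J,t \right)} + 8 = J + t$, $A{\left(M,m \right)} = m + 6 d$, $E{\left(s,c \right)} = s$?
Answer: $84$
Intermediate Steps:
$d = \frac{35}{2}$ ($d = - 5 \left(-1 + 5 \left(- \frac{1}{2}\right)\right) = - 5 \left(-1 - \frac{5}{2}\right) = \left(-5\right) \left(- \frac{7}{2}\right) = \frac{35}{2} \approx 17.5$)
$A{\left(M,m \right)} = 105 + m$ ($A{\left(M,m \right)} = m + 6 \cdot \frac{35}{2} = m + 105 = 105 + m$)
$I{\left(J,t \right)} = -8 + J + t$ ($I{\left(J,t \right)} = -8 + \left(J + t\right) = -8 + J + t$)
$I{\left(17,-16 \right)} + \left(\left(26 + A{\left(5,E{\left(-2,2 \right)} \right)}\right) - 38\right) = \left(-8 + 17 - 16\right) + \left(\left(26 + \left(105 - 2\right)\right) - 38\right) = -7 + \left(\left(26 + 103\right) - 38\right) = -7 + \left(129 - 38\right) = -7 + 91 = 84$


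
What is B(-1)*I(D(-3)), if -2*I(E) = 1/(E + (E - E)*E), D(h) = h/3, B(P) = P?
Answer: -½ ≈ -0.50000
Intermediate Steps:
D(h) = h/3
I(E) = -1/(2*E) (I(E) = -1/(2*(E + (E - E)*E)) = -1/(2*(E + 0*E)) = -1/(2*(E + 0)) = -1/(2*E))
B(-1)*I(D(-3)) = -(-1)/(2*((⅓)*(-3))) = -(-1)/(2*(-1)) = -(-1)*(-1)/2 = -1*½ = -½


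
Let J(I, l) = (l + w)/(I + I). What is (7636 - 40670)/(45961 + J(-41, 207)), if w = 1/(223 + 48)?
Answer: -183520387/255322311 ≈ -0.71878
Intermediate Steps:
w = 1/271 ≈ 0.0036900
J(I, l) = (1/271 + l)/(2*I) (J(I, l) = (l + 1/271)/(I + I) = (1/271 + l)/((2*I)) = (1/271 + l)*(1/(2*I)) = (1/271 + l)/(2*I))
(7636 - 40670)/(45961 + J(-41, 207)) = (7636 - 40670)/(45961 + (1/542)*(1 + 271*207)/(-41)) = -33034/(45961 + (1/542)*(-1/41)*(1 + 56097)) = -33034/(45961 + (1/542)*(-1/41)*56098) = -33034/(45961 - 28049/11111) = -33034/510644622/11111 = -33034*11111/510644622 = -183520387/255322311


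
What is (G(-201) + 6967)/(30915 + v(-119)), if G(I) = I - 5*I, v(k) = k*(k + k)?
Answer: 7771/59237 ≈ 0.13118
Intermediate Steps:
v(k) = 2*k² (v(k) = k*(2*k) = 2*k²)
G(I) = -4*I
(G(-201) + 6967)/(30915 + v(-119)) = (-4*(-201) + 6967)/(30915 + 2*(-119)²) = (804 + 6967)/(30915 + 2*14161) = 7771/(30915 + 28322) = 7771/59237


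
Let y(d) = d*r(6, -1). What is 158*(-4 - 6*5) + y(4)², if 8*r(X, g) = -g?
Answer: -21487/4 ≈ -5371.8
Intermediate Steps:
r(X, g) = -g/8 (r(X, g) = (-g)/8 = -g/8)
y(d) = d/8 (y(d) = d*(-⅛*(-1)) = d*(⅛) = d/8)
158*(-4 - 6*5) + y(4)² = 158*(-4 - 6*5) + ((⅛)*4)² = 158*(-4 - 30) + (½)² = 158*(-34) + ¼ = -5372 + ¼ = -21487/4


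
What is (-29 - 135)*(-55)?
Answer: 9020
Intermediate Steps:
(-29 - 135)*(-55) = -164*(-55) = 9020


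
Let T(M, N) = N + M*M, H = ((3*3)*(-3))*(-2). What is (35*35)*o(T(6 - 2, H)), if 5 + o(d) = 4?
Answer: -1225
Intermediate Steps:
H = 54 (H = (9*(-3))*(-2) = -27*(-2) = 54)
T(M, N) = N + M**2
o(d) = -1 (o(d) = -5 + 4 = -1)
(35*35)*o(T(6 - 2, H)) = (35*35)*(-1) = 1225*(-1) = -1225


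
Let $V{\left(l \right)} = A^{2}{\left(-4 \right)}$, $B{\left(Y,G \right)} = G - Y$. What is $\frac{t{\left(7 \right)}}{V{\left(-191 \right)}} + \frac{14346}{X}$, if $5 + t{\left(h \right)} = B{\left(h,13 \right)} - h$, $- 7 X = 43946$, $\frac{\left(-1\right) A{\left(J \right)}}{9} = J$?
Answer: $- \frac{1552507}{678024} \approx -2.2898$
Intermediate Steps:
$A{\left(J \right)} = - 9 J$
$X = -6278$ ($X = \left(- \frac{1}{7}\right) 43946 = -6278$)
$V{\left(l \right)} = 1296$ ($V{\left(l \right)} = \left(\left(-9\right) \left(-4\right)\right)^{2} = 36^{2} = 1296$)
$t{\left(h \right)} = 8 - 2 h$ ($t{\left(h \right)} = -5 - \left(-13 + 2 h\right) = 8 - 2 h$)
$\frac{t{\left(7 \right)}}{V{\left(-191 \right)}} + \frac{14346}{X} = \frac{8 - 14}{1296} + \frac{14346}{-6278} = \left(8 - 14\right) \frac{1}{1296} + 14346 \left(- \frac{1}{6278}\right) = \left(-6\right) \frac{1}{1296} - \frac{7173}{3139} = - \frac{1}{216} - \frac{7173}{3139} = - \frac{1552507}{678024}$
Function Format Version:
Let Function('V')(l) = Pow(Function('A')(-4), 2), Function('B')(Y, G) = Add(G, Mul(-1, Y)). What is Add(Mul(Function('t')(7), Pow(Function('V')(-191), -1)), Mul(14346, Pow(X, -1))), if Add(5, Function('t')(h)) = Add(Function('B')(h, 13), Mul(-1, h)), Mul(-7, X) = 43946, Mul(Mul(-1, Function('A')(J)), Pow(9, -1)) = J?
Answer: Rational(-1552507, 678024) ≈ -2.2898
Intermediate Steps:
Function('A')(J) = Mul(-9, J)
X = -6278 (X = Mul(Rational(-1, 7), 43946) = -6278)
Function('V')(l) = 1296 (Function('V')(l) = Pow(Mul(-9, -4), 2) = Pow(36, 2) = 1296)
Function('t')(h) = Add(8, Mul(-2, h)) (Function('t')(h) = Add(-5, Add(Add(13, Mul(-1, h)), Mul(-1, h))) = Add(-5, Add(13, Mul(-2, h))) = Add(8, Mul(-2, h)))
Add(Mul(Function('t')(7), Pow(Function('V')(-191), -1)), Mul(14346, Pow(X, -1))) = Add(Mul(Add(8, Mul(-2, 7)), Pow(1296, -1)), Mul(14346, Pow(-6278, -1))) = Add(Mul(Add(8, -14), Rational(1, 1296)), Mul(14346, Rational(-1, 6278))) = Add(Mul(-6, Rational(1, 1296)), Rational(-7173, 3139)) = Add(Rational(-1, 216), Rational(-7173, 3139)) = Rational(-1552507, 678024)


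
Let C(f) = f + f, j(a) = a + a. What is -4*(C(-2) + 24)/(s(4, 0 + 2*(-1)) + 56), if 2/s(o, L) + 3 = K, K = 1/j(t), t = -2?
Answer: -13/9 ≈ -1.4444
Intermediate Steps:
j(a) = 2*a
C(f) = 2*f
K = -¼ (K = 1/(2*(-2)) = 1/(-4) = -¼ ≈ -0.25000)
s(o, L) = -8/13 (s(o, L) = 2/(-3 - ¼) = 2/(-13/4) = 2*(-4/13) = -8/13)
-4*(C(-2) + 24)/(s(4, 0 + 2*(-1)) + 56) = -4*(2*(-2) + 24)/(-8/13 + 56) = -4*(-4 + 24)/720/13 = -80*13/720 = -4*13/36 = -13/9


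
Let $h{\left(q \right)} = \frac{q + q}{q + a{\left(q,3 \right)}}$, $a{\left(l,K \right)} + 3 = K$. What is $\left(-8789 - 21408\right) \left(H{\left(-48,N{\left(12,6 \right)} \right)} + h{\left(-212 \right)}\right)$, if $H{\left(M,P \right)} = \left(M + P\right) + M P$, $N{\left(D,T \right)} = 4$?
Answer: $7066098$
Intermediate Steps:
$a{\left(l,K \right)} = -3 + K$
$h{\left(q \right)} = 2$ ($h{\left(q \right)} = \frac{q + q}{q + \left(-3 + 3\right)} = \frac{2 q}{q + 0} = \frac{2 q}{q} = 2$)
$H{\left(M,P \right)} = M + P + M P$
$\left(-8789 - 21408\right) \left(H{\left(-48,N{\left(12,6 \right)} \right)} + h{\left(-212 \right)}\right) = \left(-8789 - 21408\right) \left(\left(-48 + 4 - 192\right) + 2\right) = - 30197 \left(\left(-48 + 4 - 192\right) + 2\right) = - 30197 \left(-236 + 2\right) = \left(-30197\right) \left(-234\right) = 7066098$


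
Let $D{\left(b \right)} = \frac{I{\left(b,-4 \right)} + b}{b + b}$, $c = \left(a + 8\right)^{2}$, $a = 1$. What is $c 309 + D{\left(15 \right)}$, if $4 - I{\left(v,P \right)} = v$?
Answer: $\frac{375437}{15} \approx 25029.0$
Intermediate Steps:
$I{\left(v,P \right)} = 4 - v$
$c = 81$ ($c = \left(1 + 8\right)^{2} = 9^{2} = 81$)
$D{\left(b \right)} = \frac{2}{b}$ ($D{\left(b \right)} = \frac{\left(4 - b\right) + b}{b + b} = \frac{4}{2 b} = 4 \frac{1}{2 b} = \frac{2}{b}$)
$c 309 + D{\left(15 \right)} = 81 \cdot 309 + \frac{2}{15} = 25029 + 2 \cdot \frac{1}{15} = 25029 + \frac{2}{15} = \frac{375437}{15}$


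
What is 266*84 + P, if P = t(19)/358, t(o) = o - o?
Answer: 22344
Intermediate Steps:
t(o) = 0
P = 0 (P = 0/358 = 0*(1/358) = 0)
266*84 + P = 266*84 + 0 = 22344 + 0 = 22344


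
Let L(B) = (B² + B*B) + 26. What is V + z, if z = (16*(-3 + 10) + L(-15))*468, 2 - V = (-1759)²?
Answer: -2818895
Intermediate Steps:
V = -3094079 (V = 2 - 1*(-1759)² = 2 - 1*3094081 = 2 - 3094081 = -3094079)
L(B) = 26 + 2*B² (L(B) = (B² + B²) + 26 = 2*B² + 26 = 26 + 2*B²)
z = 275184 (z = (16*(-3 + 10) + (26 + 2*(-15)²))*468 = (16*7 + (26 + 2*225))*468 = (112 + (26 + 450))*468 = (112 + 476)*468 = 588*468 = 275184)
V + z = -3094079 + 275184 = -2818895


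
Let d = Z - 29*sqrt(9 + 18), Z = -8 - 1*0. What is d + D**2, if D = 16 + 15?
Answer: 953 - 87*sqrt(3) ≈ 802.31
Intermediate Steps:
D = 31
Z = -8 (Z = -8 + 0 = -8)
d = -8 - 87*sqrt(3) (d = -8 - 29*sqrt(9 + 18) = -8 - 87*sqrt(3) ≈ -158.69)
d + D**2 = (-8 - 87*sqrt(3)) + 31**2 = (-8 - 87*sqrt(3)) + 961 = 953 - 87*sqrt(3)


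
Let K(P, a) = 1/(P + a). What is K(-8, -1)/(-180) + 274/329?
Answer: 444209/532980 ≈ 0.83344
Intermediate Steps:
K(-8, -1)/(-180) + 274/329 = 1/(-8 - 1*(-180)) + 274/329 = -1/180/(-9) + 274*(1/329) = -⅑*(-1/180) + 274/329 = 1/1620 + 274/329 = 444209/532980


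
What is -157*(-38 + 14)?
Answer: 3768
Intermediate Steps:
-157*(-38 + 14) = -157*(-24) = 3768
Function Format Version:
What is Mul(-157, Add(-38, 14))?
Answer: 3768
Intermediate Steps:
Mul(-157, Add(-38, 14)) = Mul(-157, -24) = 3768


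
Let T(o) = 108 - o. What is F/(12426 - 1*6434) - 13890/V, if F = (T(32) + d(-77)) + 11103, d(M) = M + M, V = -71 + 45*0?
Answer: 12001665/60776 ≈ 197.47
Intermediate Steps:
V = -71 (V = -71 + 0 = -71)
d(M) = 2*M
F = 11025 (F = ((108 - 1*32) + 2*(-77)) + 11103 = ((108 - 32) - 154) + 11103 = (76 - 154) + 11103 = -78 + 11103 = 11025)
F/(12426 - 1*6434) - 13890/V = 11025/(12426 - 1*6434) - 13890/(-71) = 11025/(12426 - 6434) - 13890*(-1/71) = 11025/5992 + 13890/71 = 11025*(1/5992) + 13890/71 = 1575/856 + 13890/71 = 12001665/60776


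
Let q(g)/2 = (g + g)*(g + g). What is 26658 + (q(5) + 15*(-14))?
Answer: 26648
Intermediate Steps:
q(g) = 8*g² (q(g) = 2*((g + g)*(g + g)) = 2*((2*g)*(2*g)) = 2*(4*g²) = 8*g²)
26658 + (q(5) + 15*(-14)) = 26658 + (8*5² + 15*(-14)) = 26658 + (8*25 - 210) = 26658 + (200 - 210) = 26658 - 10 = 26648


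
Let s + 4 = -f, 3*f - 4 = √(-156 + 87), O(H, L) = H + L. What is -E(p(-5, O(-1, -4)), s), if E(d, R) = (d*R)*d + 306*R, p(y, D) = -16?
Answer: 8992/3 + 562*I*√69/3 ≈ 2997.3 + 1556.1*I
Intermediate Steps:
f = 4/3 + I*√69/3 (f = 4/3 + √(-156 + 87)/3 = 4/3 + √(-69)/3 = 4/3 + (I*√69)/3 = 4/3 + I*√69/3 ≈ 1.3333 + 2.7689*I)
s = -16/3 - I*√69/3 (s = -4 - (4/3 + I*√69/3) = -4 + (-4/3 - I*√69/3) = -16/3 - I*√69/3 ≈ -5.3333 - 2.7689*I)
E(d, R) = 306*R + R*d² (E(d, R) = (R*d)*d + 306*R = R*d² + 306*R = 306*R + R*d²)
-E(p(-5, O(-1, -4)), s) = -(-16/3 - I*√69/3)*(306 + (-16)²) = -(-16/3 - I*√69/3)*(306 + 256) = -(-16/3 - I*√69/3)*562 = -(-8992/3 - 562*I*√69/3) = 8992/3 + 562*I*√69/3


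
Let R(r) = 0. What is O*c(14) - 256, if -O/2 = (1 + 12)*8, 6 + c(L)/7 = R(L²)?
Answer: 8480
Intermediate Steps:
c(L) = -42 (c(L) = -42 + 7*0 = -42 + 0 = -42)
O = -208 (O = -2*(1 + 12)*8 = -26*8 = -2*104 = -208)
O*c(14) - 256 = -208*(-42) - 256 = 8736 - 256 = 8480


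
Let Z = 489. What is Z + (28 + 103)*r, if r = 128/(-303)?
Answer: 131399/303 ≈ 433.66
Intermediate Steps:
r = -128/303 (r = 128*(-1/303) = -128/303 ≈ -0.42244)
Z + (28 + 103)*r = 489 + (28 + 103)*(-128/303) = 489 + 131*(-128/303) = 489 - 16768/303 = 131399/303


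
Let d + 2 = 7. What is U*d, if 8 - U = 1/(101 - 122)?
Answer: 845/21 ≈ 40.238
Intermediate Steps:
d = 5 (d = -2 + 7 = 5)
U = 169/21 (U = 8 - 1/(101 - 122) = 8 - 1/(-21) = 8 - 1*(-1/21) = 8 + 1/21 = 169/21 ≈ 8.0476)
U*d = (169/21)*5 = 845/21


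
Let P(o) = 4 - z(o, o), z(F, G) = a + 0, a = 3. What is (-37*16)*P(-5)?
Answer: -592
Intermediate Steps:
z(F, G) = 3 (z(F, G) = 3 + 0 = 3)
P(o) = 1 (P(o) = 4 - 1*3 = 4 - 3 = 1)
(-37*16)*P(-5) = -37*16*1 = -592*1 = -592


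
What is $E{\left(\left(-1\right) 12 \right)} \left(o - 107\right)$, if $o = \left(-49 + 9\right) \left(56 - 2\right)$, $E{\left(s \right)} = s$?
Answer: $27204$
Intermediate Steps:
$o = -2160$ ($o = \left(-40\right) 54 = -2160$)
$E{\left(\left(-1\right) 12 \right)} \left(o - 107\right) = \left(-1\right) 12 \left(-2160 - 107\right) = \left(-12\right) \left(-2267\right) = 27204$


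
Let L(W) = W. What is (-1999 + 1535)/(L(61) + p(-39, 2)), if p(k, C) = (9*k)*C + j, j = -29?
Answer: 232/335 ≈ 0.69254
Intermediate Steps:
p(k, C) = -29 + 9*C*k (p(k, C) = (9*k)*C - 29 = 9*C*k - 29 = -29 + 9*C*k)
(-1999 + 1535)/(L(61) + p(-39, 2)) = (-1999 + 1535)/(61 + (-29 + 9*2*(-39))) = -464/(61 + (-29 - 702)) = -464/(61 - 731) = -464/(-670) = -464*(-1/670) = 232/335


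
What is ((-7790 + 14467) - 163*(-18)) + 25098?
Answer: 34709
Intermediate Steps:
((-7790 + 14467) - 163*(-18)) + 25098 = (6677 + 2934) + 25098 = 9611 + 25098 = 34709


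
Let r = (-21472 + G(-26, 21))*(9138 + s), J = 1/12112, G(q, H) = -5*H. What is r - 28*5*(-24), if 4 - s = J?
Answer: -2389135266711/12112 ≈ -1.9725e+8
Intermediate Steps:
J = 1/12112 ≈ 8.2563e-5
s = 48447/12112 (s = 4 - 1*1/12112 = 4 - 1/12112 = 48447/12112 ≈ 3.9999)
r = -2389175963031/12112 (r = (-21472 - 5*21)*(9138 + 48447/12112) = (-21472 - 105)*(110727903/12112) = -21577*110727903/12112 = -2389175963031/12112 ≈ -1.9726e+8)
r - 28*5*(-24) = -2389175963031/12112 - 28*5*(-24) = -2389175963031/12112 - 140*(-24) = -2389175963031/12112 - 1*(-3360) = -2389175963031/12112 + 3360 = -2389135266711/12112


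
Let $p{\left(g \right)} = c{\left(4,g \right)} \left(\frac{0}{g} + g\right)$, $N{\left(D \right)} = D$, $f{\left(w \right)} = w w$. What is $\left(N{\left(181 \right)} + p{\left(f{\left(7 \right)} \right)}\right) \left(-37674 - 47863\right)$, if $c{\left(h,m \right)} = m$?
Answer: $-220856534$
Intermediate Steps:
$f{\left(w \right)} = w^{2}$
$p{\left(g \right)} = g^{2}$ ($p{\left(g \right)} = g \left(\frac{0}{g} + g\right) = g \left(0 + g\right) = g g = g^{2}$)
$\left(N{\left(181 \right)} + p{\left(f{\left(7 \right)} \right)}\right) \left(-37674 - 47863\right) = \left(181 + \left(7^{2}\right)^{2}\right) \left(-37674 - 47863\right) = \left(181 + 49^{2}\right) \left(-85537\right) = \left(181 + 2401\right) \left(-85537\right) = 2582 \left(-85537\right) = -220856534$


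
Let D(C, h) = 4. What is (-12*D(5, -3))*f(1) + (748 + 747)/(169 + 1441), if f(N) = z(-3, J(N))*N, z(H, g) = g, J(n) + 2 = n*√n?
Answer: 685/14 ≈ 48.929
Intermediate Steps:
J(n) = -2 + n^(3/2) (J(n) = -2 + n*√n = -2 + n^(3/2))
f(N) = N*(-2 + N^(3/2)) (f(N) = (-2 + N^(3/2))*N = N*(-2 + N^(3/2)))
(-12*D(5, -3))*f(1) + (748 + 747)/(169 + 1441) = (-12*4)*(1*(-2 + 1^(3/2))) + (748 + 747)/(169 + 1441) = -48*(-2 + 1) + 1495/1610 = -48*(-1) + 1495*(1/1610) = -48*(-1) + 13/14 = 48 + 13/14 = 685/14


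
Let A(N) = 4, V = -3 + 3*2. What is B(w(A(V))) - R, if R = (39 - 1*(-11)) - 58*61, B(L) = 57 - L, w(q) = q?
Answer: 3541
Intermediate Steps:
V = 3 (V = -3 + 6 = 3)
R = -3488 (R = (39 + 11) - 3538 = 50 - 3538 = -3488)
B(w(A(V))) - R = (57 - 1*4) - 1*(-3488) = (57 - 4) + 3488 = 53 + 3488 = 3541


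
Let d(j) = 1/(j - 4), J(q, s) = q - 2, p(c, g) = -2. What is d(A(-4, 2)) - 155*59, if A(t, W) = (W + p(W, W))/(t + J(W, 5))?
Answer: -36581/4 ≈ -9145.3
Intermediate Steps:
J(q, s) = -2 + q
A(t, W) = (-2 + W)/(-2 + W + t) (A(t, W) = (W - 2)/(t + (-2 + W)) = (-2 + W)/(-2 + W + t))
d(j) = 1/(-4 + j)
d(A(-4, 2)) - 155*59 = 1/(-4 + (-2 + 2)/(-2 + 2 - 4)) - 155*59 = 1/(-4 + 0/(-4)) - 9145 = 1/(-4 - 1/4*0) - 9145 = 1/(-4 + 0) - 9145 = 1/(-4) - 9145 = -1/4 - 9145 = -36581/4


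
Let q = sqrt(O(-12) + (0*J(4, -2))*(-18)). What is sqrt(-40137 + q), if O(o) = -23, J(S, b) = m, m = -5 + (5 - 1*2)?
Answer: sqrt(-40137 + I*sqrt(23)) ≈ 0.012 + 200.34*I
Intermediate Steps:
m = -2 (m = -5 + (5 - 2) = -5 + 3 = -2)
J(S, b) = -2
q = I*sqrt(23) (q = sqrt(-23 + (0*(-2))*(-18)) = sqrt(-23 + 0*(-18)) = sqrt(-23 + 0) = sqrt(-23) = I*sqrt(23) ≈ 4.7958*I)
sqrt(-40137 + q) = sqrt(-40137 + I*sqrt(23))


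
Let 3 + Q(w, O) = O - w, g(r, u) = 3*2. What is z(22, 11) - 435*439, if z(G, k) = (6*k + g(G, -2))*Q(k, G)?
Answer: -190389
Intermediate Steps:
g(r, u) = 6
Q(w, O) = -3 + O - w (Q(w, O) = -3 + (O - w) = -3 + O - w)
z(G, k) = (6 + 6*k)*(-3 + G - k) (z(G, k) = (6*k + 6)*(-3 + G - k) = (6 + 6*k)*(-3 + G - k))
z(22, 11) - 435*439 = -6*(1 + 11)*(3 + 11 - 1*22) - 435*439 = -6*12*(3 + 11 - 22) - 190965 = -6*12*(-8) - 190965 = 576 - 190965 = -190389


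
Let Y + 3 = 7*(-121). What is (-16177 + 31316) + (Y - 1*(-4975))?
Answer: 19264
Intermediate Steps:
Y = -850 (Y = -3 + 7*(-121) = -3 - 847 = -850)
(-16177 + 31316) + (Y - 1*(-4975)) = (-16177 + 31316) + (-850 - 1*(-4975)) = 15139 + (-850 + 4975) = 15139 + 4125 = 19264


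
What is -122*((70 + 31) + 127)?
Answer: -27816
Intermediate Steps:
-122*((70 + 31) + 127) = -122*(101 + 127) = -122*228 = -27816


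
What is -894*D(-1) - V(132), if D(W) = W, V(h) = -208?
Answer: 1102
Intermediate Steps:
-894*D(-1) - V(132) = -894*(-1) - 1*(-208) = 894 + 208 = 1102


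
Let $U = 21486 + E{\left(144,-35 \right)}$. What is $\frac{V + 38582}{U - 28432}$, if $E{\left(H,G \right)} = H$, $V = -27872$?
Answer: $- \frac{5355}{3401} \approx -1.5745$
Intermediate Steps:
$U = 21630$ ($U = 21486 + 144 = 21630$)
$\frac{V + 38582}{U - 28432} = \frac{-27872 + 38582}{21630 - 28432} = \frac{10710}{-6802} = 10710 \left(- \frac{1}{6802}\right) = - \frac{5355}{3401}$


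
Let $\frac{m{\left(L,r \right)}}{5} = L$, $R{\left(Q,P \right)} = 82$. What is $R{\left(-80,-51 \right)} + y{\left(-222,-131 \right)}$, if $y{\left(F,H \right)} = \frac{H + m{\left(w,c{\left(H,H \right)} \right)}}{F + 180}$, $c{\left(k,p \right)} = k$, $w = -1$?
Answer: $\frac{1790}{21} \approx 85.238$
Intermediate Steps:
$m{\left(L,r \right)} = 5 L$
$y{\left(F,H \right)} = \frac{-5 + H}{180 + F}$ ($y{\left(F,H \right)} = \frac{H + 5 \left(-1\right)}{F + 180} = \frac{H - 5}{180 + F} = \frac{-5 + H}{180 + F}$)
$R{\left(-80,-51 \right)} + y{\left(-222,-131 \right)} = 82 + \frac{-5 - 131}{180 - 222} = 82 + \frac{1}{-42} \left(-136\right) = 82 - - \frac{68}{21} = 82 + \frac{68}{21} = \frac{1790}{21}$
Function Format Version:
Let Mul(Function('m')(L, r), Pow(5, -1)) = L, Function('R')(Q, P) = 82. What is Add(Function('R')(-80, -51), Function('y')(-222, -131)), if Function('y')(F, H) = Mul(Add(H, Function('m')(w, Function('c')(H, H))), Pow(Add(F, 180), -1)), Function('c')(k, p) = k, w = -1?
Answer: Rational(1790, 21) ≈ 85.238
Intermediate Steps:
Function('m')(L, r) = Mul(5, L)
Function('y')(F, H) = Mul(Pow(Add(180, F), -1), Add(-5, H)) (Function('y')(F, H) = Mul(Add(H, Mul(5, -1)), Pow(Add(F, 180), -1)) = Mul(Add(H, -5), Pow(Add(180, F), -1)) = Mul(Add(-5, H), Pow(Add(180, F), -1)) = Mul(Pow(Add(180, F), -1), Add(-5, H)))
Add(Function('R')(-80, -51), Function('y')(-222, -131)) = Add(82, Mul(Pow(Add(180, -222), -1), Add(-5, -131))) = Add(82, Mul(Pow(-42, -1), -136)) = Add(82, Mul(Rational(-1, 42), -136)) = Add(82, Rational(68, 21)) = Rational(1790, 21)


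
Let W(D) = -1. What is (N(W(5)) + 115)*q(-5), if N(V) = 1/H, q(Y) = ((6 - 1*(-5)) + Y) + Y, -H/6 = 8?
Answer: 5519/48 ≈ 114.98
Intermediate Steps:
H = -48 (H = -6*8 = -48)
q(Y) = 11 + 2*Y (q(Y) = ((6 + 5) + Y) + Y = (11 + Y) + Y = 11 + 2*Y)
N(V) = -1/48 (N(V) = 1/(-48) = -1/48)
(N(W(5)) + 115)*q(-5) = (-1/48 + 115)*(11 + 2*(-5)) = 5519*(11 - 10)/48 = (5519/48)*1 = 5519/48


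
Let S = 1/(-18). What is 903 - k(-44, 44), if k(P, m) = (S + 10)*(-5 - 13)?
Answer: 1082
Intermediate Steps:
S = -1/18 ≈ -0.055556
k(P, m) = -179 (k(P, m) = (-1/18 + 10)*(-5 - 13) = (179/18)*(-18) = -179)
903 - k(-44, 44) = 903 - 1*(-179) = 903 + 179 = 1082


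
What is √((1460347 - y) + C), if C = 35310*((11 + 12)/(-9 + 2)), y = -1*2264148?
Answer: √176815345/7 ≈ 1899.6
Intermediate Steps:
y = -2264148
C = -812130/7 (C = 35310*(23/(-7)) = 35310*(23*(-⅐)) = 35310*(-23/7) = -812130/7 ≈ -1.1602e+5)
√((1460347 - y) + C) = √((1460347 - 1*(-2264148)) - 812130/7) = √((1460347 + 2264148) - 812130/7) = √(3724495 - 812130/7) = √(25259335/7) = √176815345/7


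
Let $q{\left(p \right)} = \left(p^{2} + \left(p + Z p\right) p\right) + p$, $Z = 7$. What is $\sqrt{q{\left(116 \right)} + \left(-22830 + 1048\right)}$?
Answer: $\sqrt{99438} \approx 315.34$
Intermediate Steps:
$q{\left(p \right)} = p + 9 p^{2}$ ($q{\left(p \right)} = \left(p^{2} + \left(p + 7 p\right) p\right) + p = \left(p^{2} + 8 p p\right) + p = \left(p^{2} + 8 p^{2}\right) + p = 9 p^{2} + p = p + 9 p^{2}$)
$\sqrt{q{\left(116 \right)} + \left(-22830 + 1048\right)} = \sqrt{116 \left(1 + 9 \cdot 116\right) + \left(-22830 + 1048\right)} = \sqrt{116 \left(1 + 1044\right) - 21782} = \sqrt{116 \cdot 1045 - 21782} = \sqrt{121220 - 21782} = \sqrt{99438}$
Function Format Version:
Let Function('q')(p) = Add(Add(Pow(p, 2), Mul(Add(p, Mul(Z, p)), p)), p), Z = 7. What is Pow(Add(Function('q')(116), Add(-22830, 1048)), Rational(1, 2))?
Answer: Pow(99438, Rational(1, 2)) ≈ 315.34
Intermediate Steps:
Function('q')(p) = Add(p, Mul(9, Pow(p, 2))) (Function('q')(p) = Add(Add(Pow(p, 2), Mul(Add(p, Mul(7, p)), p)), p) = Add(Add(Pow(p, 2), Mul(Mul(8, p), p)), p) = Add(Add(Pow(p, 2), Mul(8, Pow(p, 2))), p) = Add(Mul(9, Pow(p, 2)), p) = Add(p, Mul(9, Pow(p, 2))))
Pow(Add(Function('q')(116), Add(-22830, 1048)), Rational(1, 2)) = Pow(Add(Mul(116, Add(1, Mul(9, 116))), Add(-22830, 1048)), Rational(1, 2)) = Pow(Add(Mul(116, Add(1, 1044)), -21782), Rational(1, 2)) = Pow(Add(Mul(116, 1045), -21782), Rational(1, 2)) = Pow(Add(121220, -21782), Rational(1, 2)) = Pow(99438, Rational(1, 2))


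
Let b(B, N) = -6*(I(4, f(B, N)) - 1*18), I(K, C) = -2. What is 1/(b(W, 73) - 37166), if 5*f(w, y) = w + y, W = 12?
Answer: -1/37046 ≈ -2.6993e-5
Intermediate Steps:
f(w, y) = w/5 + y/5 (f(w, y) = (w + y)/5 = w/5 + y/5)
b(B, N) = 120 (b(B, N) = -6*(-2 - 1*18) = -6*(-2 - 18) = -6*(-20) = 120)
1/(b(W, 73) - 37166) = 1/(120 - 37166) = 1/(-37046) = -1/37046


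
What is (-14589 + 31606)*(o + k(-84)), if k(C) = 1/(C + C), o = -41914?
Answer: -17118015343/24 ≈ -7.1325e+8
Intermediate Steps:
k(C) = 1/(2*C)
(-14589 + 31606)*(o + k(-84)) = (-14589 + 31606)*(-41914 + (½)/(-84)) = 17017*(-41914 + (½)*(-1/84)) = 17017*(-41914 - 1/168) = 17017*(-7041553/168) = -17118015343/24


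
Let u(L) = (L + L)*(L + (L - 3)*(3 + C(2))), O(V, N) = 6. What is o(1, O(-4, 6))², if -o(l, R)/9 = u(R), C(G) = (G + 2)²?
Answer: 46294416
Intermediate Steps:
C(G) = (2 + G)²
u(L) = 2*L*(-57 + 20*L) (u(L) = (L + L)*(L + (L - 3)*(3 + (2 + 2)²)) = (2*L)*(L + (-3 + L)*(3 + 4²)) = (2*L)*(L + (-3 + L)*(3 + 16)) = (2*L)*(L + (-3 + L)*19) = (2*L)*(L + (-57 + 19*L)) = (2*L)*(-57 + 20*L) = 2*L*(-57 + 20*L))
o(l, R) = -18*R*(-57 + 20*R)
o(1, O(-4, 6))² = (18*6*(57 - 20*6))² = (18*6*(57 - 120))² = (18*6*(-63))² = (-6804)² = 46294416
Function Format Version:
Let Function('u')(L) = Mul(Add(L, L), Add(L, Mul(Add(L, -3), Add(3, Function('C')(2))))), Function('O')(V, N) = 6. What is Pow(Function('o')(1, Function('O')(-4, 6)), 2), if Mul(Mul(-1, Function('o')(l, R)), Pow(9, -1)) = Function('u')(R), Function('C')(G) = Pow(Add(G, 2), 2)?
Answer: 46294416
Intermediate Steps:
Function('C')(G) = Pow(Add(2, G), 2)
Function('u')(L) = Mul(2, L, Add(-57, Mul(20, L))) (Function('u')(L) = Mul(Add(L, L), Add(L, Mul(Add(L, -3), Add(3, Pow(Add(2, 2), 2))))) = Mul(Mul(2, L), Add(L, Mul(Add(-3, L), Add(3, Pow(4, 2))))) = Mul(Mul(2, L), Add(L, Mul(Add(-3, L), Add(3, 16)))) = Mul(Mul(2, L), Add(L, Mul(Add(-3, L), 19))) = Mul(Mul(2, L), Add(L, Add(-57, Mul(19, L)))) = Mul(Mul(2, L), Add(-57, Mul(20, L))) = Mul(2, L, Add(-57, Mul(20, L))))
Function('o')(l, R) = Mul(-18, R, Add(-57, Mul(20, R))) (Function('o')(l, R) = Mul(-9, Mul(2, R, Add(-57, Mul(20, R)))) = Mul(-18, R, Add(-57, Mul(20, R))))
Pow(Function('o')(1, Function('O')(-4, 6)), 2) = Pow(Mul(18, 6, Add(57, Mul(-20, 6))), 2) = Pow(Mul(18, 6, Add(57, -120)), 2) = Pow(Mul(18, 6, -63), 2) = Pow(-6804, 2) = 46294416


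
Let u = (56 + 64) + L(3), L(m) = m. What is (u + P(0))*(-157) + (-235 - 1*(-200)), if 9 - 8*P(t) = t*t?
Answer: -156181/8 ≈ -19523.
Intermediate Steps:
u = 123 (u = (56 + 64) + 3 = 120 + 3 = 123)
P(t) = 9/8 - t²/8 (P(t) = 9/8 - t*t/8 = 9/8 - t²/8)
(u + P(0))*(-157) + (-235 - 1*(-200)) = (123 + (9/8 - ⅛*0²))*(-157) + (-235 - 1*(-200)) = (123 + (9/8 - ⅛*0))*(-157) + (-235 + 200) = (123 + (9/8 + 0))*(-157) - 35 = (123 + 9/8)*(-157) - 35 = (993/8)*(-157) - 35 = -155901/8 - 35 = -156181/8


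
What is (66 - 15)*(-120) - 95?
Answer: -6215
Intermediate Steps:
(66 - 15)*(-120) - 95 = 51*(-120) - 95 = -6120 - 95 = -6215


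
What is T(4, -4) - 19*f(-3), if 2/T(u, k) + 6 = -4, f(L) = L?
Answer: 284/5 ≈ 56.800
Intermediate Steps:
T(u, k) = -⅕ (T(u, k) = 2/(-6 - 4) = 2/(-10) = 2*(-⅒) = -⅕)
T(4, -4) - 19*f(-3) = -⅕ - 19*(-3) = -⅕ + 57 = 284/5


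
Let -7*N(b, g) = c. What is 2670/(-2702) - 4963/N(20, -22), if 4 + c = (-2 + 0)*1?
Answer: -46943101/8106 ≈ -5791.2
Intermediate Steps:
c = -6 (c = -4 + (-2 + 0)*1 = -4 - 2*1 = -4 - 2 = -6)
N(b, g) = 6/7 (N(b, g) = -1/7*(-6) = 6/7)
2670/(-2702) - 4963/N(20, -22) = 2670/(-2702) - 4963/6/7 = 2670*(-1/2702) - 4963*7/6 = -1335/1351 - 34741/6 = -46943101/8106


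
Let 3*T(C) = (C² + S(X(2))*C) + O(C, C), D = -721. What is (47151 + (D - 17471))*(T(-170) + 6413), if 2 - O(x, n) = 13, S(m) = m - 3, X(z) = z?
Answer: 466220594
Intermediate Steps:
S(m) = -3 + m
O(x, n) = -11 (O(x, n) = 2 - 1*13 = 2 - 13 = -11)
T(C) = -11/3 - C/3 + C²/3 (T(C) = ((C² + (-3 + 2)*C) - 11)/3 = ((C² - C) - 11)/3 = (-11 + C² - C)/3 = -11/3 - C/3 + C²/3)
(47151 + (D - 17471))*(T(-170) + 6413) = (47151 + (-721 - 17471))*((-11/3 - ⅓*(-170) + (⅓)*(-170)²) + 6413) = (47151 - 18192)*((-11/3 + 170/3 + (⅓)*28900) + 6413) = 28959*((-11/3 + 170/3 + 28900/3) + 6413) = 28959*(29059/3 + 6413) = 28959*(48298/3) = 466220594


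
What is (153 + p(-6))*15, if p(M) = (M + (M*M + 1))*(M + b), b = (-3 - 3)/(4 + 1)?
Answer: -1053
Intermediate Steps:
b = -6/5 ≈ -1.2000
p(M) = (-6/5 + M)*(1 + M + M²) (p(M) = (M + (M*M + 1))*(M - 6/5) = (M + (M² + 1))*(-6/5 + M) = (M + (1 + M²))*(-6/5 + M) = (1 + M + M²)*(-6/5 + M) = (-6/5 + M)*(1 + M + M²))
(153 + p(-6))*15 = (153 + (-6/5 + (-6)³ - ⅕*(-6) - ⅕*(-6)²))*15 = (153 + (-6/5 - 216 + 6/5 - ⅕*36))*15 = (153 + (-6/5 - 216 + 6/5 - 36/5))*15 = (153 - 1116/5)*15 = -351/5*15 = -1053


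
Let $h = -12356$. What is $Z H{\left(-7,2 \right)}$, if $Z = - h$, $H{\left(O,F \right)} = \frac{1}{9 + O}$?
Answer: $6178$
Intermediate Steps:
$Z = 12356$ ($Z = \left(-1\right) \left(-12356\right) = 12356$)
$Z H{\left(-7,2 \right)} = \frac{12356}{9 - 7} = \frac{12356}{2} = 12356 \cdot \frac{1}{2} = 6178$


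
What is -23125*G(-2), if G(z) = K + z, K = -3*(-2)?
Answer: -92500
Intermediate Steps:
K = 6
G(z) = 6 + z
-23125*G(-2) = -23125*(6 - 2) = -23125*4 = -92500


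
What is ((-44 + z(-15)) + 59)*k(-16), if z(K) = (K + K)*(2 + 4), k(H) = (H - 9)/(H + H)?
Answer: -4125/32 ≈ -128.91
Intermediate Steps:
k(H) = (-9 + H)/(2*H) (k(H) = (-9 + H)/((2*H)) = (-9 + H)*(1/(2*H)) = (-9 + H)/(2*H))
z(K) = 12*K (z(K) = (2*K)*6 = 12*K)
((-44 + z(-15)) + 59)*k(-16) = ((-44 + 12*(-15)) + 59)*((½)*(-9 - 16)/(-16)) = ((-44 - 180) + 59)*((½)*(-1/16)*(-25)) = (-224 + 59)*(25/32) = -165*25/32 = -4125/32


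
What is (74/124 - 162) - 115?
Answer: -17137/62 ≈ -276.40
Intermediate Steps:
(74/124 - 162) - 115 = (74*(1/124) - 162) - 115 = (37/62 - 162) - 115 = -10007/62 - 115 = -17137/62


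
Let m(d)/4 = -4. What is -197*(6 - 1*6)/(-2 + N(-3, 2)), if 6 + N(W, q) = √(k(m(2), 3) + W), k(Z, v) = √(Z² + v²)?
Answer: 0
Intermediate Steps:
m(d) = -16 (m(d) = 4*(-4) = -16)
N(W, q) = -6 + √(W + √265) (N(W, q) = -6 + √(√((-16)² + 3²) + W) = -6 + √(√(256 + 9) + W) = -6 + √(√265 + W) = -6 + √(W + √265))
-197*(6 - 1*6)/(-2 + N(-3, 2)) = -197*(6 - 1*6)/(-2 + (-6 + √(-3 + √265))) = -197*(6 - 6)/(-8 + √(-3 + √265)) = -0/(-8 + √(-3 + √265)) = -197*0 = 0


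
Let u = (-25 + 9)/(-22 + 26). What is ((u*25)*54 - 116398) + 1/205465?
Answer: -25025226069/205465 ≈ -1.2180e+5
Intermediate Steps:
u = -4 (u = -16/4 = -16*1/4 = -4)
((u*25)*54 - 116398) + 1/205465 = (-4*25*54 - 116398) + 1/205465 = (-100*54 - 116398) + 1/205465 = (-5400 - 116398) + 1/205465 = -121798 + 1/205465 = -25025226069/205465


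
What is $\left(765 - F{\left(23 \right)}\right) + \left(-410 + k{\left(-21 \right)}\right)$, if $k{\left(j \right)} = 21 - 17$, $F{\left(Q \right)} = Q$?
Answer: $336$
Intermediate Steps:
$k{\left(j \right)} = 4$
$\left(765 - F{\left(23 \right)}\right) + \left(-410 + k{\left(-21 \right)}\right) = \left(765 - 23\right) + \left(-410 + 4\right) = \left(765 - 23\right) - 406 = 742 - 406 = 336$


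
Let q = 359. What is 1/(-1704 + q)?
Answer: -1/1345 ≈ -0.00074349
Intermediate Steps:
1/(-1704 + q) = 1/(-1704 + 359) = 1/(-1345) = -1/1345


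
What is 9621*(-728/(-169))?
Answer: 538776/13 ≈ 41444.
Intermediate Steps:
9621*(-728/(-169)) = 9621*(-728*(-1/169)) = 9621*(56/13) = 538776/13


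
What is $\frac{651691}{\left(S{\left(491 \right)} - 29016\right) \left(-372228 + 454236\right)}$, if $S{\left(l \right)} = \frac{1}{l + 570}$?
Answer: $- \frac{691444151}{2524696237800} \approx -0.00027387$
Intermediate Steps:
$S{\left(l \right)} = \frac{1}{570 + l}$
$\frac{651691}{\left(S{\left(491 \right)} - 29016\right) \left(-372228 + 454236\right)} = \frac{651691}{\left(\frac{1}{570 + 491} - 29016\right) \left(-372228 + 454236\right)} = \frac{651691}{\left(\frac{1}{1061} - 29016\right) 82008} = \frac{651691}{\left(- \frac{30785975}{1061}\right) 82008} = \frac{651691}{- \frac{2524696237800}{1061}} = 651691 \left(- \frac{1061}{2524696237800}\right) = - \frac{691444151}{2524696237800}$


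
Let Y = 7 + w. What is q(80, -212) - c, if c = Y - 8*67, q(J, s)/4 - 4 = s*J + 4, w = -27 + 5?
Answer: -67257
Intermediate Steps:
w = -22
Y = -15 (Y = 7 - 22 = -15)
q(J, s) = 32 + 4*J*s (q(J, s) = 16 + 4*(s*J + 4) = 16 + 4*(J*s + 4) = 16 + 4*(4 + J*s) = 16 + (16 + 4*J*s) = 32 + 4*J*s)
c = -551 (c = -15 - 8*67 = -15 - 536 = -551)
q(80, -212) - c = (32 + 4*80*(-212)) - 1*(-551) = (32 - 67840) + 551 = -67808 + 551 = -67257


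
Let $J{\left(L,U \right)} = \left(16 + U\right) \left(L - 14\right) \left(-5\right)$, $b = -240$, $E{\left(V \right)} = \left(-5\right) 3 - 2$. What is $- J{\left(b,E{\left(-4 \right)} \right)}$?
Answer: $1270$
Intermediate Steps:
$E{\left(V \right)} = -17$ ($E{\left(V \right)} = -15 - 2 = -17$)
$J{\left(L,U \right)} = - 5 \left(-14 + L\right) \left(16 + U\right)$ ($J{\left(L,U \right)} = \left(16 + U\right) \left(-14 + L\right) \left(-5\right) = \left(-14 + L\right) \left(16 + U\right) \left(-5\right) = - 5 \left(-14 + L\right) \left(16 + U\right)$)
$- J{\left(b,E{\left(-4 \right)} \right)} = - (1120 - -19200 + 70 \left(-17\right) - \left(-1200\right) \left(-17\right)) = - (1120 + 19200 - 1190 - 20400) = \left(-1\right) \left(-1270\right) = 1270$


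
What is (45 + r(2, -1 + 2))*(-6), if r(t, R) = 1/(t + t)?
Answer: -543/2 ≈ -271.50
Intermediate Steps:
r(t, R) = 1/(2*t)
(45 + r(2, -1 + 2))*(-6) = (45 + (½)/2)*(-6) = (45 + (½)*(½))*(-6) = (45 + ¼)*(-6) = (181/4)*(-6) = -543/2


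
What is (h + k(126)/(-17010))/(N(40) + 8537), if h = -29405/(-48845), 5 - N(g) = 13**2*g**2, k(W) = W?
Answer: -392083/172671129135 ≈ -2.2707e-6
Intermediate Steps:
N(g) = 5 - 169*g**2 (N(g) = 5 - 13**2*g**2 = 5 - 169*g**2)
h = 5881/9769 (h = -29405*(-1/48845) = 5881/9769 ≈ 0.60201)
(h + k(126)/(-17010))/(N(40) + 8537) = (5881/9769 + 126/(-17010))/((5 - 169*40**2) + 8537) = (5881/9769 + 126*(-1/17010))/((5 - 169*1600) + 8537) = (5881/9769 - 1/135)/((5 - 270400) + 8537) = 784166/(1318815*(-270395 + 8537)) = (784166/1318815)/(-261858) = (784166/1318815)*(-1/261858) = -392083/172671129135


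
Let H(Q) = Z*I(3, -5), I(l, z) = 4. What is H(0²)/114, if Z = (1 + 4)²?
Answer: 50/57 ≈ 0.87719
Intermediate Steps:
Z = 25 (Z = 5² = 25)
H(Q) = 100 (H(Q) = 25*4 = 100)
H(0²)/114 = 100/114 = 100*(1/114) = 50/57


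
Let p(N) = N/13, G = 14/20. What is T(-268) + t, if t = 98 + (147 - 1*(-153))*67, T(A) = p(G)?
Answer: 2625747/130 ≈ 20198.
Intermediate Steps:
G = 7/10 (G = 14*(1/20) = 7/10 ≈ 0.70000)
p(N) = N/13 (p(N) = N*(1/13) = N/13)
T(A) = 7/130 (T(A) = (1/13)*(7/10) = 7/130)
t = 20198 (t = 98 + (147 + 153)*67 = 98 + 300*67 = 98 + 20100 = 20198)
T(-268) + t = 7/130 + 20198 = 2625747/130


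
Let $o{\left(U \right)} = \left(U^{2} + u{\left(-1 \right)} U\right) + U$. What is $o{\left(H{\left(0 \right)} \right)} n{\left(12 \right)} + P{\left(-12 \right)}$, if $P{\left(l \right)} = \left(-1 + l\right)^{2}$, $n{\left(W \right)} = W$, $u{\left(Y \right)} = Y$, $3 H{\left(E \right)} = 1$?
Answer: $\frac{511}{3} \approx 170.33$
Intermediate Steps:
$H{\left(E \right)} = \frac{1}{3}$ ($H{\left(E \right)} = \frac{1}{3} \cdot 1 = \frac{1}{3}$)
$o{\left(U \right)} = U^{2}$ ($o{\left(U \right)} = \left(U^{2} - U\right) + U = U^{2}$)
$o{\left(H{\left(0 \right)} \right)} n{\left(12 \right)} + P{\left(-12 \right)} = \left(\frac{1}{3}\right)^{2} \cdot 12 + \left(-1 - 12\right)^{2} = \frac{1}{9} \cdot 12 + \left(-13\right)^{2} = \frac{4}{3} + 169 = \frac{511}{3}$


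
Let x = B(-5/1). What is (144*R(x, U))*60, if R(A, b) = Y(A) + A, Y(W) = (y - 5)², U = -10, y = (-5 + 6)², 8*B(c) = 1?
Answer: 139320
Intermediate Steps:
B(c) = ⅛ (B(c) = (⅛)*1 = ⅛)
x = ⅛ ≈ 0.12500
y = 1 (y = 1² = 1)
Y(W) = 16 (Y(W) = (1 - 5)² = (-4)² = 16)
R(A, b) = 16 + A
(144*R(x, U))*60 = (144*(16 + ⅛))*60 = (144*(129/8))*60 = 2322*60 = 139320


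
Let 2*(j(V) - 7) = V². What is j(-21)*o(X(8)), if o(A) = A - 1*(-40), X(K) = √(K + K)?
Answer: 10010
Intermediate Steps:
j(V) = 7 + V²/2
X(K) = √2*√K (X(K) = √(2*K) = √2*√K)
o(A) = 40 + A (o(A) = A + 40 = 40 + A)
j(-21)*o(X(8)) = (7 + (½)*(-21)²)*(40 + √2*√8) = (7 + (½)*441)*(40 + √2*(2*√2)) = (7 + 441/2)*(40 + 4) = (455/2)*44 = 10010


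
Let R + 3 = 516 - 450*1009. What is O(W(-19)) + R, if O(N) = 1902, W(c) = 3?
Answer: -451635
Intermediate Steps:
R = -453537 (R = -3 + (516 - 450*1009) = -3 + (516 - 454050) = -3 - 453534 = -453537)
O(W(-19)) + R = 1902 - 453537 = -451635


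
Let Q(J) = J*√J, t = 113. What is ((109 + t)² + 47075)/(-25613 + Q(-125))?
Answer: -2468043067/657978894 + 60224375*I*√5/657978894 ≈ -3.7509 + 0.20467*I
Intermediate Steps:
Q(J) = J^(3/2)
((109 + t)² + 47075)/(-25613 + Q(-125)) = ((109 + 113)² + 47075)/(-25613 + (-125)^(3/2)) = (222² + 47075)/(-25613 - 625*I*√5) = (49284 + 47075)/(-25613 - 625*I*√5) = 96359/(-25613 - 625*I*√5)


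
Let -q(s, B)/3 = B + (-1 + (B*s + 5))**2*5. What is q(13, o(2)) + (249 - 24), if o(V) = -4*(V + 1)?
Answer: -346299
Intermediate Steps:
o(V) = -4 - 4*V (o(V) = -4*(1 + V) = -4 - 4*V)
q(s, B) = -15*(4 + B*s)**2 - 3*B (q(s, B) = -3*(B + (-1 + (B*s + 5))**2*5) = -3*(B + (-1 + (5 + B*s))**2*5) = -3*(B + (4 + B*s)**2*5) = -3*(B + 5*(4 + B*s)**2) = -15*(4 + B*s)**2 - 3*B)
q(13, o(2)) + (249 - 24) = (-15*(4 + (-4 - 4*2)*13)**2 - 3*(-4 - 4*2)) + (249 - 24) = (-15*(4 + (-4 - 8)*13)**2 - 3*(-4 - 8)) + 225 = (-15*(4 - 12*13)**2 - 3*(-12)) + 225 = (-15*(4 - 156)**2 + 36) + 225 = (-15*(-152)**2 + 36) + 225 = (-15*23104 + 36) + 225 = (-346560 + 36) + 225 = -346524 + 225 = -346299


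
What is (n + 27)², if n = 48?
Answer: 5625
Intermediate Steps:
(n + 27)² = (48 + 27)² = 75² = 5625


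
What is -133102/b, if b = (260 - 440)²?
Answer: -66551/16200 ≈ -4.1081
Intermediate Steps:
b = 32400 (b = (-180)² = 32400)
-133102/b = -133102/32400 = -133102*1/32400 = -66551/16200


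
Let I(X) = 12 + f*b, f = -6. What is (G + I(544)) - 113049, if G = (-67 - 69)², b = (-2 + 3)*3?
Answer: -94559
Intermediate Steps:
b = 3 (b = 1*3 = 3)
I(X) = -6 (I(X) = 12 - 6*3 = 12 - 18 = -6)
G = 18496 (G = (-136)² = 18496)
(G + I(544)) - 113049 = (18496 - 6) - 113049 = 18490 - 113049 = -94559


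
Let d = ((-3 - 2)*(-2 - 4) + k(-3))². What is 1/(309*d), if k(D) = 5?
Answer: 1/378525 ≈ 2.6418e-6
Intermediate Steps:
d = 1225 (d = ((-3 - 2)*(-2 - 4) + 5)² = (-5*(-6) + 5)² = (30 + 5)² = 35² = 1225)
1/(309*d) = 1/(309*1225) = 1/378525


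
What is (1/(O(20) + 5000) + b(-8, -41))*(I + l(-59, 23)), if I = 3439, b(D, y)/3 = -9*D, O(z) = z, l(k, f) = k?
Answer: 183250249/251 ≈ 7.3008e+5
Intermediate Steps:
b(D, y) = -27*D (b(D, y) = 3*(-9*D) = -27*D)
(1/(O(20) + 5000) + b(-8, -41))*(I + l(-59, 23)) = (1/(20 + 5000) - 27*(-8))*(3439 - 59) = (1/5020 + 216)*3380 = (1084321/5020)*3380 = 183250249/251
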